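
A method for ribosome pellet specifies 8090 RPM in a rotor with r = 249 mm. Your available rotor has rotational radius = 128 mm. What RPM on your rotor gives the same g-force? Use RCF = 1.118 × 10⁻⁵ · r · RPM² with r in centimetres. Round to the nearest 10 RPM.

Original rotor: r = 249 mm = 24.9 cm
RCF = 1.118 × 10⁻⁵ × r × N²
RCF_original = 1.118 × 10⁻⁵ × 24.9 × (8090)² = 1.118 × 10⁻⁵ × 24.9 × 65,448,100 ≈ 18,219.6 × g
Your rotor: r = 128 mm = 12.8 cm
18,219.6 = 1.118 × 10⁻⁵ × 12.8 × N²
N² = 18,219.6 / (14.3104 × 10⁻⁵) = 127,317,196
N ≈ √127,317,196 ≈ 11,283.5

≈ 11280 RPM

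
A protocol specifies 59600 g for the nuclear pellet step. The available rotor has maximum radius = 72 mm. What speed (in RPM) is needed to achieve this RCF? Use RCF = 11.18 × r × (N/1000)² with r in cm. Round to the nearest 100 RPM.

27200 RPM

r = 72 mm = 7.2 cm
RCF = 11.18 × r × (N/1000)²
59,600 = 11.18 × 7.2 × (N/1000)²
(N/1000)² = 59,600 / 80.496 = 740.4095
N = 1000 × √740.4095 ≈ 27,210.5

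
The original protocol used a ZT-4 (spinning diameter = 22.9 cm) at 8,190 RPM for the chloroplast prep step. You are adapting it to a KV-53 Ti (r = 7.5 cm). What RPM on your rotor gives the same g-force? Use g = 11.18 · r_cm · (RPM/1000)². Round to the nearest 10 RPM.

≈ 10120 RPM

Original rotor: r = 22.9 / 2 = 11.45 cm
RCF_original = 11.18 × 11.45 × (8.19)² = 11.18 × 11.45 × 67.0761 ≈ 8,586.5 × g
8,586.5 = 11.18 × 7.5 × (N/1000)²
(N/1000)² = 8,586.5 / 83.85 = 102.4031
N = 1000 × √102.4031 ≈ 10,119.4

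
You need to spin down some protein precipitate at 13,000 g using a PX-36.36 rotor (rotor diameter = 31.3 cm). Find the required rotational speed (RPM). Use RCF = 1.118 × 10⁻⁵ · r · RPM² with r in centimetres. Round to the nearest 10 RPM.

r = 31.3 / 2 = 15.65 cm
RCF = 1.118 × 10⁻⁵ × r × N²
13,000 = 1.118 × 10⁻⁵ × 15.65 × N²
N² = 13,000 / (17.4967 × 10⁻⁵) = 74,299,725
N ≈ √74,299,725 ≈ 8,619.7

≈ 8620 RPM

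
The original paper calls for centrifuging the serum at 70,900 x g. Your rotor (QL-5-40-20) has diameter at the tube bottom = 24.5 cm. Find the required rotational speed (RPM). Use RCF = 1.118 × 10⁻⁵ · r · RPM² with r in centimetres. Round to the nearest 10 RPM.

≈ 22750 RPM

r = 24.5 / 2 = 12.25 cm
RCF = 1.118 × 10⁻⁵ × r × N²
70,900 = 1.118 × 10⁻⁵ × 12.25 × N²
N² = 70,900 / (13.6955 × 10⁻⁵) = 517,688,292
N ≈ √517,688,292 ≈ 22,752.8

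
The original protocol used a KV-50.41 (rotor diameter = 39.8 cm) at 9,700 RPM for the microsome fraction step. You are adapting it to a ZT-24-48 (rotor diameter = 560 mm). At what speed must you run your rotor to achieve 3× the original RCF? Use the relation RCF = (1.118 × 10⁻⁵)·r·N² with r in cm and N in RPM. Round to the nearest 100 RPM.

≈ 14200 RPM

Original rotor: r = 39.8 / 2 = 19.9 cm
RCF = 1.118 × 10⁻⁵ × r × N²
RCF_original = 1.118 × 10⁻⁵ × 19.9 × (9700)² = 1.118 × 10⁻⁵ × 19.9 × 94,090,000 ≈ 20,933.3 × g
Target RCF = 3 × 20,933.3 ≈ 62,799.9 × g
Your rotor: r = 560 mm / 2 = 280 mm = 28 cm
62,799.9 = 1.118 × 10⁻⁵ × 28 × N²
N² = 62,799.9 / (31.304 × 10⁻⁵) = 200,613,021
N ≈ √200,613,021 ≈ 14,163.8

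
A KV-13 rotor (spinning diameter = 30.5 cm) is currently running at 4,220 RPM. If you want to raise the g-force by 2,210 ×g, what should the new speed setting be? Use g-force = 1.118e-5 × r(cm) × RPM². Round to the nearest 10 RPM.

r = 30.5 / 2 = 15.25 cm
Current RCF = 1.118 × 10⁻⁵ × 15.25 × (4220)² = 1.118 × 10⁻⁵ × 15.25 × 17,808,400 ≈ 3,036.2 × g
Target RCF = 3,036.2 + 2,210 = 5,246.2 × g
N² = 5,246.2 / (17.0495 × 10⁻⁵) = 30,770,404
N ≈ √30,770,404 ≈ 5,547.1

N₂ ≈ 5550 RPM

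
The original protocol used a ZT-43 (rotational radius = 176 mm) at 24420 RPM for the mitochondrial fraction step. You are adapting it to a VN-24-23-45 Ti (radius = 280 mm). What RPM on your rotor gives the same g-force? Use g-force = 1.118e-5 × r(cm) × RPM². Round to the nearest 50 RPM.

≈ 19350 RPM

Original rotor: r = 176 mm = 17.6 cm
RCF_original = 1.118 × 10⁻⁵ × 17.6 × (24420)² = 1.118 × 10⁻⁵ × 17.6 × 596,336,400 ≈ 117,339.9 × g
Your rotor: r = 280 mm = 28.0 cm
117,339.9 = 1.118 × 10⁻⁵ × 28 × N²
N² = 117,339.9 / (31.304 × 10⁻⁵) = 374,839,957
N ≈ √374,839,957 ≈ 19,360.8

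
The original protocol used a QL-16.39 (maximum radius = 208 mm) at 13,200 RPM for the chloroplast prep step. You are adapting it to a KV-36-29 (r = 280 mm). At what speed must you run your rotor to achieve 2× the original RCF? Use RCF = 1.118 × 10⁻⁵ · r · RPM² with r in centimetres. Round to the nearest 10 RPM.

16090 RPM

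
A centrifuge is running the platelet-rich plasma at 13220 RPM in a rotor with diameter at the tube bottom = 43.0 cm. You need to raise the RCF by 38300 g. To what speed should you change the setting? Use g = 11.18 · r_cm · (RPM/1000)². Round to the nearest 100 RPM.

≈ 18300 RPM

r = 43.0 / 2 = 21.5 cm
Current RCF = 11.18 × 21.5 × (13.22)² = 11.18 × 21.5 × 174.7684 ≈ 42,009.1 × g
Target RCF = 42,009.1 + 38,300 = 80,309.1 × g
(N/1000)² = 80,309.1 / 240.37 = 334.1062
N = 1000 × √334.1062 ≈ 18,278.6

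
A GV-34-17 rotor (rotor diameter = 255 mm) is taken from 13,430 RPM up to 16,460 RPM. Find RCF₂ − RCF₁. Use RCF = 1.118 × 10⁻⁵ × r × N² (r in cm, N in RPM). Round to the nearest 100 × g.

12900 x g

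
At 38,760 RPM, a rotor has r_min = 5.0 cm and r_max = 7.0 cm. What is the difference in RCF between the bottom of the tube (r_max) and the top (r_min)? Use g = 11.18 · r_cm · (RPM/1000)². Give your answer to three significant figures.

ΔRCF ≈ 33600 × g

RCF_max = 11.18 × 7 × (38.76)² = 11.18 × 7 × 1,502.3376 ≈ 117,572.9 × g
RCF_min = 11.18 × 5 × (38.76)² = 11.18 × 5 × 1,502.3376 ≈ 83,980.7 × g
ΔRCF = 117,572.9 − 83,980.7 = 33,592.2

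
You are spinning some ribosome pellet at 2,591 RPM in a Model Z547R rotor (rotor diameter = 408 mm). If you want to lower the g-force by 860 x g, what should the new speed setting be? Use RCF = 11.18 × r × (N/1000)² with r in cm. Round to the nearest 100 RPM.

r = 408 mm / 2 = 204 mm = 20.4 cm
Current RCF = 11.18 × 20.4 × (2.591)² = 11.18 × 20.4 × 6.713281 ≈ 1,531.1 × g
Target RCF = 1,531.1 − 860 = 671.1 × g
(N/1000)² = 671.1 / 228.072 = 2.942492
N = 1000 × √2.942492 ≈ 1,715.4

≈ 1700 RPM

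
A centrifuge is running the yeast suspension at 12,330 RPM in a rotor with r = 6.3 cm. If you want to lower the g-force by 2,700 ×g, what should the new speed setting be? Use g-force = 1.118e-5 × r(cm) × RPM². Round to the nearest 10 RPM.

≈ 10660 RPM

Current RCF = 1.118 × 10⁻⁵ × 6.3 × (12330)² = 1.118 × 10⁻⁵ × 6.3 × 152,028,900 ≈ 10,708 × g
Target RCF = 10,708 − 2,700 = 8,008 × g
N² = 8,008 / (7.0434 × 10⁻⁵) = 113,695,090
N ≈ √113,695,090 ≈ 10,662.8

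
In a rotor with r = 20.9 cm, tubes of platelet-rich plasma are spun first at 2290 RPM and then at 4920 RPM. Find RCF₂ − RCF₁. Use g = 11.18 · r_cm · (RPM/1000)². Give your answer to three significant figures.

4430 x g

RCF₁ = 11.18 × 20.9 × (2.29)² = 11.18 × 20.9 × 5.2441 ≈ 1,225.3 × g
RCF₂ = 11.18 × 20.9 × (4.92)² = 11.18 × 20.9 × 24.2064 ≈ 5,656.1 × g
Increase = 5,656.1 − 1,225.3 = 4,430.8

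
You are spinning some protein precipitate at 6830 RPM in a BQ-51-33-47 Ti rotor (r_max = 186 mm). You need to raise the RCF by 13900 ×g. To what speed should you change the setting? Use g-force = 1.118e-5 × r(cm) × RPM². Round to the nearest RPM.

N₂ ≈ 10653 RPM

r = 186 mm = 18.6 cm
Current RCF = 1.118 × 10⁻⁵ × 18.6 × (6830)² = 1.118 × 10⁻⁵ × 18.6 × 46,648,900 ≈ 9,700.5 × g
Target RCF = 9,700.5 + 13,900 = 23,600.5 × g
N² = 23,600.5 / (20.7948 × 10⁻⁵) = 113,492,315
N ≈ √113,492,315 ≈ 10,653.3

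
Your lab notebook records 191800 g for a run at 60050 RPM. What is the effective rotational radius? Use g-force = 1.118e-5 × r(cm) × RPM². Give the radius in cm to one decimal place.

≈ 4.8 cm

191800 = 1.118 × 10⁻⁵ × r × (60050)²
r = 191800 / (1.118 × 10⁻⁵ × 3,606,002,500) = 191800 / 40315.11 ≈ 4.758 cm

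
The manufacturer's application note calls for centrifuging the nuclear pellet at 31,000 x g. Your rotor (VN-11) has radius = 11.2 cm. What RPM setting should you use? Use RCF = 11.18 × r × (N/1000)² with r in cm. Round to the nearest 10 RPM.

31,000 = 11.18 × 11.2 × (N/1000)²
(N/1000)² = 31,000 / 125.216 = 247.5722
N = 1000 × √247.5722 ≈ 15,734.4

≈ 15730 RPM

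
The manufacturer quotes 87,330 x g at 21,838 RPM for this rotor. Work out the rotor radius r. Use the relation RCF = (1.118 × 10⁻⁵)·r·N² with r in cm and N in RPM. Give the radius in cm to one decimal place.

16.4 cm

RCF = 1.118 × 10⁻⁵ × r × N²
87330 = 1.118 × 10⁻⁵ × r × (21838)²
r = 87330 / (1.118 × 10⁻⁵ × 476,898,244) = 87330 / 5331.722 ≈ 16.379 cm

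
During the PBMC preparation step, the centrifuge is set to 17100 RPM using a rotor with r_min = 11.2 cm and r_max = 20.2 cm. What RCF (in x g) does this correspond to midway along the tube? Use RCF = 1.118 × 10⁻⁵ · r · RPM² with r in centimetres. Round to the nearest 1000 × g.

r_avg = (11.2 + 20.2) / 2 = 15.7 cm
RCF = 1.118 × 10⁻⁵ × 15.7 × (17100)² = 1.118 × 10⁻⁵ × 15.7 × 292,410,000 ≈ 51,325.6 × g

≈ 51000 x g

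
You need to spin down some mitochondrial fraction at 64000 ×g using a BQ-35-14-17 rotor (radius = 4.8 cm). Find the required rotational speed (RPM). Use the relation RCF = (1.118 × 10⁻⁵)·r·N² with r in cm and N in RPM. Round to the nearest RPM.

34534 RPM

RCF = 1.118 × 10⁻⁵ × r × N²
64,000 = 1.118 × 10⁻⁵ × 4.8 × N²
N² = 64,000 / (5.3664 × 10⁻⁵) = 1,192,605,844
N ≈ √1,192,605,844 ≈ 34,534.1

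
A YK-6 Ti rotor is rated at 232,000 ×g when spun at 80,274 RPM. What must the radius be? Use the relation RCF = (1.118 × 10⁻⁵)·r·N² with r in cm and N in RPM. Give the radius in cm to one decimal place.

232000 = 1.118 × 10⁻⁵ × r × (80274)²
r = 232000 / (1.118 × 10⁻⁵ × 6,443,915,076) = 232000 / 72042.97 ≈ 3.220 cm

r ≈ 3.2 cm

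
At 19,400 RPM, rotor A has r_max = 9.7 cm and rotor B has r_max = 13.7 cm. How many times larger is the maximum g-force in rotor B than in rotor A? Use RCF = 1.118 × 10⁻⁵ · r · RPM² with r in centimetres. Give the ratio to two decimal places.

1.41

At fixed N, RCF ∝ r, so RCF_B/RCF_A = r_B/r_A = 13.7 / 9.7 = 1.4124.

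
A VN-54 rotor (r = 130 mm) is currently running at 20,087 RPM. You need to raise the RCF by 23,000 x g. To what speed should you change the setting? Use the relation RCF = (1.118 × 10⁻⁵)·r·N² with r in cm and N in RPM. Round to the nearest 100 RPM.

≈ 23700 RPM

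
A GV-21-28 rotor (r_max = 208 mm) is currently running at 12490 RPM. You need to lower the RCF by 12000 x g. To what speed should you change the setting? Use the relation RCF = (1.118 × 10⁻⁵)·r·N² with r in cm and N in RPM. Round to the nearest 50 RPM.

r = 208 mm = 20.8 cm
Current RCF = 1.118 × 10⁻⁵ × 20.8 × (12490)² = 1.118 × 10⁻⁵ × 20.8 × 156,000,100 ≈ 36,276.9 × g
Target RCF = 36,276.9 − 12,000 = 24,276.9 × g
N² = 24,276.9 / (23.2544 × 10⁻⁵) = 104,397,017
N ≈ √104,397,017 ≈ 10,217.5

N₂ ≈ 10200 RPM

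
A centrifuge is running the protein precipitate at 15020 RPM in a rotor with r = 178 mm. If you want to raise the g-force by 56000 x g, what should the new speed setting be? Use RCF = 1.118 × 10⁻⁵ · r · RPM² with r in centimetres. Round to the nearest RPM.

N₂ ≈ 22517 RPM

r = 178 mm = 17.8 cm
Current RCF = 1.118 × 10⁻⁵ × 17.8 × (15020)² = 1.118 × 10⁻⁵ × 17.8 × 225,600,400 ≈ 44,895.4 × g
Target RCF = 44,895.4 + 56,000 = 100,895.4 × g
N² = 100,895.4 / (19.9004 × 10⁻⁵) = 507,001,869
N ≈ √507,001,869 ≈ 22,516.7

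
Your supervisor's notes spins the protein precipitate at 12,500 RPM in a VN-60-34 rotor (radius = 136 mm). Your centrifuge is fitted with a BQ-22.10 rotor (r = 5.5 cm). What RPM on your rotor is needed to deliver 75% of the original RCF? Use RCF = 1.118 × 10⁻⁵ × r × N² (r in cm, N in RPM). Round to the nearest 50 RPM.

≈ 17000 RPM

Original rotor: r = 136 mm = 13.6 cm
RCF_original = 1.118 × 10⁻⁵ × 13.6 × (12500)² = 1.118 × 10⁻⁵ × 13.6 × 156,250,000 ≈ 23,757.5 × g
Target RCF = 0.75 × 23,757.5 ≈ 17,818.1 × g
17,818.1 = 1.118 × 10⁻⁵ × 5.5 × N²
N² = 17,818.1 / (6.149 × 10⁻⁵) = 289,772,321
N ≈ √289,772,321 ≈ 17,022.7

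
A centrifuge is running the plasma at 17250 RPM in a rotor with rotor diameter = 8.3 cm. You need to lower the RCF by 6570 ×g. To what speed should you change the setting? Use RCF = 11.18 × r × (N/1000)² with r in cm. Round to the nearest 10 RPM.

12490 RPM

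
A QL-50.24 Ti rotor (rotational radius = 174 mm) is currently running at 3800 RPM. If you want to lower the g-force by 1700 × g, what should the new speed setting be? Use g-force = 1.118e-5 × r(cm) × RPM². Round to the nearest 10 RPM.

≈ 2390 RPM

r = 174 mm = 17.4 cm
Current RCF = 1.118 × 10⁻⁵ × 17.4 × (3800)² = 1.118 × 10⁻⁵ × 17.4 × 14,440,000 ≈ 2,809 × g
Target RCF = 2,809 − 1,700 = 1,109 × g
N² = 1,109 / (19.4532 × 10⁻⁵) = 5,700,862
N ≈ √5,700,862 ≈ 2,387.6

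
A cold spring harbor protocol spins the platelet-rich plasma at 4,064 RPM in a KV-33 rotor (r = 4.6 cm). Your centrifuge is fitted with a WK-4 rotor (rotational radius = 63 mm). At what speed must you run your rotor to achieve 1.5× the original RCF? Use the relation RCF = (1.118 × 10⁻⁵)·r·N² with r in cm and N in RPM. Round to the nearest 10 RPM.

4250 RPM

RCF_original = 1.118 × 10⁻⁵ × 4.6 × (4064)² = 1.118 × 10⁻⁵ × 4.6 × 16,516,096 ≈ 849.4 × g
Target RCF = 1.5 × 849.4 ≈ 1,274.1 × g
Your rotor: r = 63 mm = 6.3 cm
1,274.1 = 1.118 × 10⁻⁵ × 6.3 × N²
N² = 1,274.1 / (7.0434 × 10⁻⁵) = 18,089,275
N ≈ √18,089,275 ≈ 4,253.1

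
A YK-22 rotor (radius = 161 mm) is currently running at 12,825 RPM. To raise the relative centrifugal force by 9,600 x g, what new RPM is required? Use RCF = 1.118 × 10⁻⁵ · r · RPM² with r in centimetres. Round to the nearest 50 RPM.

r = 161 mm = 16.1 cm
Current RCF = 1.118 × 10⁻⁵ × 16.1 × (12825)² = 1.118 × 10⁻⁵ × 16.1 × 164,480,625 ≈ 29,606.2 × g
Target RCF = 29,606.2 + 9,600 = 39,206.2 × g
N² = 39,206.2 / (17.9998 × 10⁻⁵) = 217,814,642
N ≈ √217,814,642 ≈ 14,758.5

N₂ ≈ 14750 RPM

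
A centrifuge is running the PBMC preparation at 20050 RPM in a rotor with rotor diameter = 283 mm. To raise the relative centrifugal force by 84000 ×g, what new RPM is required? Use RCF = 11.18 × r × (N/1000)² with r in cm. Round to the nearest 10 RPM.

30540 RPM

r = 283 mm / 2 = 141.5 mm = 14.15 cm
Current RCF = 11.18 × 14.15 × (20.05)² = 11.18 × 14.15 × 402.0025 ≈ 63,595.6 × g
Target RCF = 63,595.6 + 84,000 = 147,595.6 × g
(N/1000)² = 147,595.6 / 158.197 = 932.9861
N = 1000 × √932.9861 ≈ 30,544.8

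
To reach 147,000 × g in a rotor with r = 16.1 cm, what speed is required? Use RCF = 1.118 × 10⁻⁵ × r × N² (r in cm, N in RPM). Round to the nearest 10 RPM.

RCF = 1.118 × 10⁻⁵ × r × N²
147,000 = 1.118 × 10⁻⁵ × 16.1 × N²
N² = 147,000 / (17.9998 × 10⁻⁵) = 816,675,741
N ≈ √816,675,741 ≈ 28,577.5

N ≈ 28580 RPM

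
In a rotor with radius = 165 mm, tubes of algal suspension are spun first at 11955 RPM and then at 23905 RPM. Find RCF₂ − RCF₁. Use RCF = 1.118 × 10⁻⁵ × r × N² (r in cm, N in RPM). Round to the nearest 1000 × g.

≈ 79000 ×g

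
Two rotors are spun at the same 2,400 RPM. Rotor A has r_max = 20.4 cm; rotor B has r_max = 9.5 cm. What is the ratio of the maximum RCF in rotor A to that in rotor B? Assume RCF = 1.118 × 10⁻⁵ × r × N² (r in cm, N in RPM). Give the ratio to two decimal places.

2.15

At fixed N, RCF ∝ r, so RCF_A/RCF_B = r_A/r_B = 20.4 / 9.5 = 2.1474.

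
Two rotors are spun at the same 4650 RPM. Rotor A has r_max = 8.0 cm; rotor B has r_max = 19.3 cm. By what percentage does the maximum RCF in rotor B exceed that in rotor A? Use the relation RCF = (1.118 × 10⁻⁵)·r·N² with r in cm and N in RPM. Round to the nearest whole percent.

141%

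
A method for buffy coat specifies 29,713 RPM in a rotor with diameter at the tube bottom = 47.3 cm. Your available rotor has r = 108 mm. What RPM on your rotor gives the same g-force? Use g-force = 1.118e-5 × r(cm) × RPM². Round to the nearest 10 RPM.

Original rotor: r = 47.3 / 2 = 23.65 cm
RCF_original = 1.118 × 10⁻⁵ × 23.65 × (29713)² = 1.118 × 10⁻⁵ × 23.65 × 882,862,369 ≈ 233,435 × g
Your rotor: r = 108 mm = 10.8 cm
233,435 = 1.118 × 10⁻⁵ × 10.8 × N²
N² = 233,435 / (12.0744 × 10⁻⁵) = 1,933,305,175
N ≈ √1,933,305,175 ≈ 43,969.4

43970 RPM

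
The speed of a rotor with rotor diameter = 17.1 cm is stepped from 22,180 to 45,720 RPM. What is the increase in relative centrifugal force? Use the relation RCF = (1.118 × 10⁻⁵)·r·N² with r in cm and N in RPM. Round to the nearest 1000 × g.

≈ 153000 x g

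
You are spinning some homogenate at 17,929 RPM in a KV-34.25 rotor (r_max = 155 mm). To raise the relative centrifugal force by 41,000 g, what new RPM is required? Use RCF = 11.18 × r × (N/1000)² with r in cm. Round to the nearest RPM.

r = 155 mm = 15.5 cm
Current RCF = 11.18 × 15.5 × (17.929)² = 11.18 × 15.5 × 321.449041 ≈ 55,703.9 × g
Target RCF = 55,703.9 + 41,000 = 96,703.9 × g
(N/1000)² = 96,703.9 / 173.29 = 558.0466
N = 1000 × √558.0466 ≈ 23,623.0

≈ 23623 RPM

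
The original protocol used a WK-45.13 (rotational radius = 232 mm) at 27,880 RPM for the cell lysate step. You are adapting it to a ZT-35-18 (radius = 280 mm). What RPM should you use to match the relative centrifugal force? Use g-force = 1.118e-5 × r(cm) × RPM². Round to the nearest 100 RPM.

25400 RPM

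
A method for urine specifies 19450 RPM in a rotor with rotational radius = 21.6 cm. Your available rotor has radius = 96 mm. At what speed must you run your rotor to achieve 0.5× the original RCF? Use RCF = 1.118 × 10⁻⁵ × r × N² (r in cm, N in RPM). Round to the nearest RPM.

20630 RPM

RCF_original = 1.118 × 10⁻⁵ × 21.6 × (19450)² = 1.118 × 10⁻⁵ × 21.6 × 378,302,500 ≈ 91,355.5 × g
Target RCF = 0.5 × 91,355.5 ≈ 45,677.8 × g
Your rotor: r = 96 mm = 9.6 cm
45,677.8 = 1.118 × 10⁻⁵ × 9.6 × N²
N² = 45,677.8 / (10.7328 × 10⁻⁵) = 425,590,713
N ≈ √425,590,713 ≈ 20,629.9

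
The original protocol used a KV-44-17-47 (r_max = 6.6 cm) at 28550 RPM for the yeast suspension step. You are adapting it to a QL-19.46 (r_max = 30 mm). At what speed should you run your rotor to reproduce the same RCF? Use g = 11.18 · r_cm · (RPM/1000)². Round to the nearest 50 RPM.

RCF_original = 11.18 × 6.6 × (28.55)² = 11.18 × 6.6 × 815.1025 ≈ 60,144.8 × g
Your rotor: r = 30 mm = 3.0 cm
60,144.8 = 11.18 × 3 × (N/1000)²
(N/1000)² = 60,144.8 / 33.54 = 1793.226
N = 1000 × √1793.226 ≈ 42,346.5

≈ 42350 RPM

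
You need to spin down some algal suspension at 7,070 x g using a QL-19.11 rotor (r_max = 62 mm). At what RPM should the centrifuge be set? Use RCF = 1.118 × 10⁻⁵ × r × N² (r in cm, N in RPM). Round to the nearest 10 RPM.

r = 62 mm = 6.2 cm
RCF = 1.118 × 10⁻⁵ × r × N²
7,070 = 1.118 × 10⁻⁵ × 6.2 × N²
N² = 7,070 / (6.9316 × 10⁻⁵) = 101,996,653
N ≈ √101,996,653 ≈ 10,099.3

10100 RPM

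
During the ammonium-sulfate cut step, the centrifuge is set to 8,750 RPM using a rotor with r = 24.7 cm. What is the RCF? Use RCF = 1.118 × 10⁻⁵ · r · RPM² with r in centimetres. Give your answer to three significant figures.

RCF = 1.118 × 10⁻⁵ × 24.7 × (8750)² = 1.118 × 10⁻⁵ × 24.7 × 76,562,500 ≈ 21,142.4 × g

21100 ×g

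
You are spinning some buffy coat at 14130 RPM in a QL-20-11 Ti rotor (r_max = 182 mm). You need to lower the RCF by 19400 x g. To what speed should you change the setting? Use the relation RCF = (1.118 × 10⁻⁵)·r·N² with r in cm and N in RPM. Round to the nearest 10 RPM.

r = 182 mm = 18.2 cm
Current RCF = 1.118 × 10⁻⁵ × 18.2 × (14130)² = 1.118 × 10⁻⁵ × 18.2 × 199,656,900 ≈ 40,625.4 × g
Target RCF = 40,625.4 − 19,400 = 21,225.4 × g
N² = 21,225.4 / (20.3476 × 10⁻⁵) = 104,314,022
N ≈ √104,314,022 ≈ 10,213.4

≈ 10210 RPM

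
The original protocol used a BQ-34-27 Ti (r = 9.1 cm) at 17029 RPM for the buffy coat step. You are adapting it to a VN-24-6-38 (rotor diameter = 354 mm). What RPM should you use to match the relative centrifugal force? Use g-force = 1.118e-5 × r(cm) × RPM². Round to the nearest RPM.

RCF_original = 1.118 × 10⁻⁵ × 9.1 × (17029)² = 1.118 × 10⁻⁵ × 9.1 × 289,986,841 ≈ 29,502.7 × g
Your rotor: r = 354 mm / 2 = 177 mm = 17.7 cm
29,502.7 = 1.118 × 10⁻⁵ × 17.7 × N²
N² = 29,502.7 / (19.7886 × 10⁻⁵) = 149,089,375
N ≈ √149,089,375 ≈ 12,210.2

12210 RPM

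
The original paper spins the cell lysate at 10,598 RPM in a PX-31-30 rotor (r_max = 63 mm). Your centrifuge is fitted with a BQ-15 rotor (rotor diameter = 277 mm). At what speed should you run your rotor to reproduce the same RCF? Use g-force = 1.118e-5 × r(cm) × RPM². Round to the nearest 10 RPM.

Original rotor: r = 63 mm = 6.3 cm
RCF_original = 1.118 × 10⁻⁵ × 6.3 × (10598)² = 1.118 × 10⁻⁵ × 6.3 × 112,317,604 ≈ 7,911 × g
Your rotor: r = 277 mm / 2 = 138.5 mm = 13.85 cm
7,911 = 1.118 × 10⁻⁵ × 13.85 × N²
N² = 7,911 / (15.4843 × 10⁻⁵) = 51,090,459
N ≈ √51,090,459 ≈ 7,147.8

7150 RPM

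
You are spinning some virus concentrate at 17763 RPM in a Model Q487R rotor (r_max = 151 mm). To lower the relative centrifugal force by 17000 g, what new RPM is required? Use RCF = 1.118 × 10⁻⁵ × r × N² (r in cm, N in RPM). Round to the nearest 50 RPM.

14650 RPM

r = 151 mm = 15.1 cm
Current RCF = 1.118 × 10⁻⁵ × 15.1 × (17763)² = 1.118 × 10⁻⁵ × 15.1 × 315,524,169 ≈ 53,266.2 × g
Target RCF = 53,266.2 − 17,000 = 36,266.2 × g
N² = 36,266.2 / (16.8818 × 10⁻⁵) = 214,824,249
N ≈ √214,824,249 ≈ 14,656.9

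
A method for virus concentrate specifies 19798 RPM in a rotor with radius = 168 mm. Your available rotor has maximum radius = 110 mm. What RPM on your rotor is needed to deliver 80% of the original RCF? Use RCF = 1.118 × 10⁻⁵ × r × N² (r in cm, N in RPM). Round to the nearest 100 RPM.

Original rotor: r = 168 mm = 16.8 cm
RCF_original = 1.118 × 10⁻⁵ × 16.8 × (19798)² = 1.118 × 10⁻⁵ × 16.8 × 391,960,804 ≈ 73,619.6 × g
Target RCF = 0.8 × 73,619.6 ≈ 58,895.7 × g
Your rotor: r = 110 mm = 11.0 cm
58,895.7 = 1.118 × 10⁻⁵ × 11 × N²
N² = 58,895.7 / (12.298 × 10⁻⁵) = 478,904,700
N ≈ √478,904,700 ≈ 21,883.9

21900 RPM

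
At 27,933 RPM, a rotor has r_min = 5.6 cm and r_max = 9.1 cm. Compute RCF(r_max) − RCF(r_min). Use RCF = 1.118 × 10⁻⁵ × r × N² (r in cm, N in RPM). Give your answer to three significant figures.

≈ 30500 x g

ΔRCF = 1.118 × 10⁻⁵ × (r_max − r_min) × N² = 1.118 × 10⁻⁵ × 3.5 × 780,252,489 ≈ 30,531.3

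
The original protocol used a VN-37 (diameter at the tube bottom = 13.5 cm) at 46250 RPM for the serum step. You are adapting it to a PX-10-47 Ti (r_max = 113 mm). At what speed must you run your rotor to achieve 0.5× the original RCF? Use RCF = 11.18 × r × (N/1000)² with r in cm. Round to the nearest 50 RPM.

≈ 25300 RPM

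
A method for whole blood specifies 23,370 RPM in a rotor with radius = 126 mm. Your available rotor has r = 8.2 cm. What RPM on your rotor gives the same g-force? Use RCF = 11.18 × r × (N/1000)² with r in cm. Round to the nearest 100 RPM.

29000 RPM

Original rotor: r = 126 mm = 12.6 cm
RCF_original = 11.18 × 12.6 × (23.37)² = 11.18 × 12.6 × 546.1569 ≈ 76,936 × g
76,936 = 11.18 × 8.2 × (N/1000)²
(N/1000)² = 76,936 / 91.676 = 839.2164
N = 1000 × √839.2164 ≈ 28,969.2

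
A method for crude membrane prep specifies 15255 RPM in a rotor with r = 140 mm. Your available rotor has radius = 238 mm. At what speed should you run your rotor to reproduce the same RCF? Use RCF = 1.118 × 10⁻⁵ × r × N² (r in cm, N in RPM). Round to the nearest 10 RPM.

Original rotor: r = 140 mm = 14.0 cm
RCF_original = 1.118 × 10⁻⁵ × 14 × (15255)² = 1.118 × 10⁻⁵ × 14 × 232,715,025 ≈ 36,424.6 × g
Your rotor: r = 238 mm = 23.8 cm
36,424.6 = 1.118 × 10⁻⁵ × 23.8 × N²
N² = 36,424.6 / (26.6084 × 10⁻⁵) = 136,891,358
N ≈ √136,891,358 ≈ 11,700.1

≈ 11700 RPM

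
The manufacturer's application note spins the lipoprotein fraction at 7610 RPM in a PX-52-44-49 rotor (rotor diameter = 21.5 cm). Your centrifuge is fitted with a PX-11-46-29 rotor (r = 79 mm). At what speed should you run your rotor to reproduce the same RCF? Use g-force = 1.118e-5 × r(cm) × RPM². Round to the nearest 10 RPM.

Original rotor: r = 21.5 / 2 = 10.75 cm
RCF = 1.118 × 10⁻⁵ × r × N²
RCF_original = 1.118 × 10⁻⁵ × 10.75 × (7610)² = 1.118 × 10⁻⁵ × 10.75 × 57,912,100 ≈ 6,960.2 × g
Your rotor: r = 79 mm = 7.9 cm
6,960.2 = 1.118 × 10⁻⁵ × 7.9 × N²
N² = 6,960.2 / (8.8322 × 10⁻⁵) = 78,804,828
N ≈ √78,804,828 ≈ 8,877.2

≈ 8880 RPM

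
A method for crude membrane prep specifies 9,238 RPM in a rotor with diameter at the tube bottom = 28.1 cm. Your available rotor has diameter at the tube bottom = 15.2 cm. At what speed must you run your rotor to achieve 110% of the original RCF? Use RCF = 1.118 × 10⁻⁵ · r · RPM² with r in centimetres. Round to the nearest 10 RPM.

13170 RPM

Original rotor: r = 28.1 / 2 = 14.05 cm
RCF_original = 1.118 × 10⁻⁵ × 14.05 × (9238)² = 1.118 × 10⁻⁵ × 14.05 × 85,340,644 ≈ 13,405.2 × g
Target RCF = 1.1 × 13,405.2 ≈ 14,745.7 × g
Your rotor: r = 15.2 / 2 = 7.6 cm
14,745.7 = 1.118 × 10⁻⁵ × 7.6 × N²
N² = 14,745.7 / (8.4968 × 10⁻⁵) = 173,544,158
N ≈ √173,544,158 ≈ 13,173.6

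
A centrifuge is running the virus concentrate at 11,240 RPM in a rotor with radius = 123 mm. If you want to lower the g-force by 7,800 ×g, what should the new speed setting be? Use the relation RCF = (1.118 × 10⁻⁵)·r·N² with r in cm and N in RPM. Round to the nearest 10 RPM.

r = 123 mm = 12.3 cm
Current RCF = 1.118 × 10⁻⁵ × 12.3 × (11240)² = 1.118 × 10⁻⁵ × 12.3 × 126,337,600 ≈ 17,373.2 × g
Target RCF = 17,373.2 − 7,800 = 9,573.2 × g
N² = 9,573.2 / (13.7514 × 10⁻⁵) = 69,616,185
N ≈ √69,616,185 ≈ 8,343.6

N₂ ≈ 8340 RPM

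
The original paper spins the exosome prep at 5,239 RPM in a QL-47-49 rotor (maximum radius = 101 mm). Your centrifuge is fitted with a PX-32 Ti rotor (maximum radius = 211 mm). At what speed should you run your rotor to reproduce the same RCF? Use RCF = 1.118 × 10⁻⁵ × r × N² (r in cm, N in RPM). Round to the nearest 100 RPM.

3600 RPM

Original rotor: r = 101 mm = 10.1 cm
RCF = 1.118 × 10⁻⁵ × r × N²
RCF_original = 1.118 × 10⁻⁵ × 10.1 × (5239)² = 1.118 × 10⁻⁵ × 10.1 × 27,447,121 ≈ 3,099.3 × g
Your rotor: r = 211 mm = 21.1 cm
3,099.3 = 1.118 × 10⁻⁵ × 21.1 × N²
N² = 3,099.3 / (23.5898 × 10⁻⁵) = 13,138,306
N ≈ √13,138,306 ≈ 3,624.7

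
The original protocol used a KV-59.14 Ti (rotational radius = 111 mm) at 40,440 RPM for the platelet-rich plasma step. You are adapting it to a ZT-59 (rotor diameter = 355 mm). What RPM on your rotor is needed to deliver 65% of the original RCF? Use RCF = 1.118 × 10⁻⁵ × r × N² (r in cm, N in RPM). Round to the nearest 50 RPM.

25800 RPM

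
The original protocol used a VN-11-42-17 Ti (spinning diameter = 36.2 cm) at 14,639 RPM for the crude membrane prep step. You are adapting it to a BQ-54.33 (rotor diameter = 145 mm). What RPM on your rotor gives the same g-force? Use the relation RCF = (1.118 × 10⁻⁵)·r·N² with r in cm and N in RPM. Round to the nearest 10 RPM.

≈ 23130 RPM

Original rotor: r = 36.2 / 2 = 18.1 cm
RCF_original = 1.118 × 10⁻⁵ × 18.1 × (14639)² = 1.118 × 10⁻⁵ × 18.1 × 214,300,321 ≈ 43,365.4 × g
Your rotor: r = 145 mm / 2 = 72.5 mm = 7.25 cm
43,365.4 = 1.118 × 10⁻⁵ × 7.25 × N²
N² = 43,365.4 / (8.1055 × 10⁻⁵) = 535,012,029
N ≈ √535,012,029 ≈ 23,130.3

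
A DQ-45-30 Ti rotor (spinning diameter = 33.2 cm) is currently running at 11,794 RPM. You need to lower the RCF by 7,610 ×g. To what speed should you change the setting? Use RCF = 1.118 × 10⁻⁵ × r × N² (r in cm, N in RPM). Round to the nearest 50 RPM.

≈ 9900 RPM

r = 33.2 / 2 = 16.6 cm
Current RCF = 1.118 × 10⁻⁵ × 16.6 × (11794)² = 1.118 × 10⁻⁵ × 16.6 × 139,098,436 ≈ 25,815 × g
Target RCF = 25,815 − 7,610 = 18,205 × g
N² = 18,205 / (18.5588 × 10⁻⁵) = 98,093,627
N ≈ √98,093,627 ≈ 9,904.2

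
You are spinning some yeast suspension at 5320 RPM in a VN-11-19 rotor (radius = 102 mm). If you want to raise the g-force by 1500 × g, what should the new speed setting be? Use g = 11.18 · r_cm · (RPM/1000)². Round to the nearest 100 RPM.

6400 RPM

r = 102 mm = 10.2 cm
Current RCF = 11.18 × 10.2 × (5.32)² = 11.18 × 10.2 × 28.3024 ≈ 3,227.5 × g
Target RCF = 3,227.5 + 1,500 = 4,727.5 × g
(N/1000)² = 4,727.5 / 114.036 = 41.45621
N = 1000 × √41.45621 ≈ 6,438.6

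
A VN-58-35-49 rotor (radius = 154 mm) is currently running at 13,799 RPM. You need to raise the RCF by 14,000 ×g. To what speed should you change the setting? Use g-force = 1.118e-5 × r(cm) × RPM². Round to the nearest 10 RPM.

r = 154 mm = 15.4 cm
Current RCF = 1.118 × 10⁻⁵ × 15.4 × (13799)² = 1.118 × 10⁻⁵ × 15.4 × 190,412,401 ≈ 32,783.7 × g
Target RCF = 32,783.7 + 14,000 = 46,783.7 × g
N² = 46,783.7 / (17.2172 × 10⁻⁵) = 271,726,529
N ≈ √271,726,529 ≈ 16,484.1

N₂ ≈ 16480 RPM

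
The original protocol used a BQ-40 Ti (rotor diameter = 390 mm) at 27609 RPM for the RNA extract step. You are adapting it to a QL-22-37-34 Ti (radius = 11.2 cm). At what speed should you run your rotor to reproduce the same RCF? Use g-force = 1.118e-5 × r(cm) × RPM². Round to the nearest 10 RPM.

36430 RPM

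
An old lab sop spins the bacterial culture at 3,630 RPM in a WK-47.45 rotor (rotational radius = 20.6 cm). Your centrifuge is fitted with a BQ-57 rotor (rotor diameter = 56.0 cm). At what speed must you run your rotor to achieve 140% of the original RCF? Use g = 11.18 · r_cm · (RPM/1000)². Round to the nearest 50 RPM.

RCF_original = 11.18 × 20.6 × (3.63)² = 11.18 × 20.6 × 13.1769 ≈ 3,034.7 × g
Target RCF = 1.4 × 3,034.7 ≈ 4,248.6 × g
Your rotor: r = 56.0 / 2 = 28 cm
4,248.6 = 11.18 × 28 × (N/1000)²
(N/1000)² = 4,248.6 / 313.04 = 13.57207
N = 1000 × √13.57207 ≈ 3,684.0

≈ 3700 RPM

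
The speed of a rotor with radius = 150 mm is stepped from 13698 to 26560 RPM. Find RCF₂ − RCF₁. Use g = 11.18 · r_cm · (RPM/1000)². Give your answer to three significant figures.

86800 × g

r = 150 mm = 15.0 cm
RCF₁ = 11.18 × 15 × (13.698)² = 11.18 × 15 × 187.635204 ≈ 31,466.4 × g
RCF₂ = 11.18 × 15 × (26.56)² = 11.18 × 15 × 705.4336 ≈ 118,301.2 × g
Increase = 118,301.2 − 31,466.4 = 86,834.8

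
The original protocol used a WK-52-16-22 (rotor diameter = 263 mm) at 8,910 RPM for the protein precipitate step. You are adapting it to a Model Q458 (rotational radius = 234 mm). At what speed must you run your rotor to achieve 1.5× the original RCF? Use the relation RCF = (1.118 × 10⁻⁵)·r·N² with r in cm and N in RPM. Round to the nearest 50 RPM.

Original rotor: r = 263 mm / 2 = 131.5 mm = 13.15 cm
RCF_original = 1.118 × 10⁻⁵ × 13.15 × (8910)² = 1.118 × 10⁻⁵ × 13.15 × 79,388,100 ≈ 11,671.4 × g
Target RCF = 1.5 × 11,671.4 ≈ 17,507.1 × g
Your rotor: r = 234 mm = 23.4 cm
17,507.1 = 1.118 × 10⁻⁵ × 23.4 × N²
N² = 17,507.1 / (26.1612 × 10⁻⁵) = 66,920,095
N ≈ √66,920,095 ≈ 8,180.5

8200 RPM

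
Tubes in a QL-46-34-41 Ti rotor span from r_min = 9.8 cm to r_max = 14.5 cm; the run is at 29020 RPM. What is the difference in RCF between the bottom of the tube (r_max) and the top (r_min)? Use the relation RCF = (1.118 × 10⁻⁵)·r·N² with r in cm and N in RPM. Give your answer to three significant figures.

ΔRCF = 1.118 × 10⁻⁵ × (r_max − r_min) × N² = 1.118 × 10⁻⁵ × 4.7 × 842,160,400 ≈ 44,252.2

≈ 44300 x g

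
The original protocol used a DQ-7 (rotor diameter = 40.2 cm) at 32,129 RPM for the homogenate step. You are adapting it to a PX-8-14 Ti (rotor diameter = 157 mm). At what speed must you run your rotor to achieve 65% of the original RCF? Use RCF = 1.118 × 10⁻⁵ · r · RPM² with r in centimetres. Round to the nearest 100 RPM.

41400 RPM

Original rotor: r = 40.2 / 2 = 20.1 cm
RCF_original = 1.118 × 10⁻⁵ × 20.1 × (32129)² = 1.118 × 10⁻⁵ × 20.1 × 1,032,272,641 ≈ 231,970.2 × g
Target RCF = 0.65 × 231,970.2 ≈ 150,780.6 × g
Your rotor: r = 157 mm / 2 = 78.5 mm = 7.85 cm
150,780.6 = 1.118 × 10⁻⁵ × 7.85 × N²
N² = 150,780.6 / (8.7763 × 10⁻⁵) = 1,718,042,911
N ≈ √1,718,042,911 ≈ 41,449.3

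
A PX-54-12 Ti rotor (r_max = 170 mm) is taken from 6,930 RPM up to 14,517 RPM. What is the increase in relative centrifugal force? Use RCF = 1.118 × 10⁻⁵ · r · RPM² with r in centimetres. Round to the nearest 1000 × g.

r = 170 mm = 17.0 cm
RCF₁ = 1.118 × 10⁻⁵ × 17 × (6930)² = 1.118 × 10⁻⁵ × 17 × 48,024,900 ≈ 9,127.6 × g
RCF₂ = 1.118 × 10⁻⁵ × 17 × (14517)² = 1.118 × 10⁻⁵ × 17 × 210,743,289 ≈ 40,053.9 × g
Increase = 40,053.9 − 9,127.6 = 30,926.3

31000 ×g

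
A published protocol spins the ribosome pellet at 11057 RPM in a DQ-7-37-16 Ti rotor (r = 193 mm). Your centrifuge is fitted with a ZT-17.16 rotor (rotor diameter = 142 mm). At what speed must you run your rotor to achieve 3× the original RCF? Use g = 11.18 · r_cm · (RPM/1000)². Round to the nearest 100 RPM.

≈ 31600 RPM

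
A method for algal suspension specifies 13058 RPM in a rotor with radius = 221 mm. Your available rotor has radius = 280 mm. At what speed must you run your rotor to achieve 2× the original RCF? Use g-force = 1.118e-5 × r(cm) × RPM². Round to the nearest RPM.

≈ 16406 RPM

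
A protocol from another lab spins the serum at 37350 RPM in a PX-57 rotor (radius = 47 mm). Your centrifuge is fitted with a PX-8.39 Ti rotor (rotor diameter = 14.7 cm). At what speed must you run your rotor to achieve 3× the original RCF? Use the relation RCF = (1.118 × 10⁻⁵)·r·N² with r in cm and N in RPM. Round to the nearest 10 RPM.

Original rotor: r = 47 mm = 4.7 cm
RCF = 1.118 × 10⁻⁵ × r × N²
RCF_original = 1.118 × 10⁻⁵ × 4.7 × (37350)² = 1.118 × 10⁻⁵ × 4.7 × 1,395,022,500 ≈ 73,302.9 × g
Target RCF = 3 × 73,302.9 ≈ 219,908.7 × g
Your rotor: r = 14.7 / 2 = 7.35 cm
219,908.7 = 1.118 × 10⁻⁵ × 7.35 × N²
N² = 219,908.7 / (8.2173 × 10⁻⁵) = 2,676,167,354
N ≈ √2,676,167,354 ≈ 51,731.7

≈ 51730 RPM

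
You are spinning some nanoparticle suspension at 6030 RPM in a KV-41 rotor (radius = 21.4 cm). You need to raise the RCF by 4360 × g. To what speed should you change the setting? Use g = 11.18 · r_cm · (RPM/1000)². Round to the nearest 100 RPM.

Current RCF = 11.18 × 21.4 × (6.03)² = 11.18 × 21.4 × 36.3609 ≈ 8,699.4 × g
Target RCF = 8,699.4 + 4,360 = 13,059.4 × g
(N/1000)² = 13,059.4 / 239.252 = 54.58429
N = 1000 × √54.58429 ≈ 7,388.1

≈ 7400 RPM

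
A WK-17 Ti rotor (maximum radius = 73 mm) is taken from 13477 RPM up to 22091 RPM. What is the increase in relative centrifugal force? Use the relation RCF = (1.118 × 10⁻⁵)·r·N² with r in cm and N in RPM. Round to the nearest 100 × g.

≈ 25000 x g

r = 73 mm = 7.3 cm
RCF₁ = 1.118 × 10⁻⁵ × 7.3 × (13477)² = 1.118 × 10⁻⁵ × 7.3 × 181,629,529 ≈ 14,823.5 × g
RCF₂ = 1.118 × 10⁻⁵ × 7.3 × (22091)² = 1.118 × 10⁻⁵ × 7.3 × 488,012,281 ≈ 39,828.6 × g
Increase = 39,828.6 − 14,823.5 = 25,005.1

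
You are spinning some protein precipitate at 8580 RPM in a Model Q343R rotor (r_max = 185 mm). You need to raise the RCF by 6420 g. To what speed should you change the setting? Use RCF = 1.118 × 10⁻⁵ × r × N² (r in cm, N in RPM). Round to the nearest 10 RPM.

10230 RPM

r = 185 mm = 18.5 cm
Current RCF = 1.118 × 10⁻⁵ × 18.5 × (8580)² = 1.118 × 10⁻⁵ × 18.5 × 73,616,400 ≈ 15,226.1 × g
Target RCF = 15,226.1 + 6,420 = 21,646.1 × g
N² = 21,646.1 / (20.683 × 10⁻⁵) = 104,656,481
N ≈ √104,656,481 ≈ 10,230.2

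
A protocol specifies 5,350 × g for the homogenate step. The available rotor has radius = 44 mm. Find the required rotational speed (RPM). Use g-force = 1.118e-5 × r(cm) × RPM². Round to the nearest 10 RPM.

10430 RPM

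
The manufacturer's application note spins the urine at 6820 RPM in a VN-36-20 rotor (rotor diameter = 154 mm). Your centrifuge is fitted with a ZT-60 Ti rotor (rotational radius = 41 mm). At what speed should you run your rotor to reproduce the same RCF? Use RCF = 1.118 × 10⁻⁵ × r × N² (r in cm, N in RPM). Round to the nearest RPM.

≈ 9346 RPM

Original rotor: r = 154 mm / 2 = 77 mm = 7.7 cm
RCF_original = 1.118 × 10⁻⁵ × 7.7 × (6820)² = 1.118 × 10⁻⁵ × 7.7 × 46,512,400 ≈ 4,004.1 × g
Your rotor: r = 41 mm = 4.1 cm
4,004.1 = 1.118 × 10⁻⁵ × 4.1 × N²
N² = 4,004.1 / (4.5838 × 10⁻⁵) = 87,353,288
N ≈ √87,353,288 ≈ 9,346.3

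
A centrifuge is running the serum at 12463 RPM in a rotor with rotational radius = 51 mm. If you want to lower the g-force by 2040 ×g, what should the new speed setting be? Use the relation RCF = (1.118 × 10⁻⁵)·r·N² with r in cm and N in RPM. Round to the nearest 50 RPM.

r = 51 mm = 5.1 cm
Current RCF = 1.118 × 10⁻⁵ × 5.1 × (12463)² = 1.118 × 10⁻⁵ × 5.1 × 155,326,369 ≈ 8,856.4 × g
Target RCF = 8,856.4 − 2,040 = 6,816.4 × g
N² = 6,816.4 / (5.7018 × 10⁻⁵) = 119,548,213
N ≈ √119,548,213 ≈ 10,933.8

N₂ ≈ 10950 RPM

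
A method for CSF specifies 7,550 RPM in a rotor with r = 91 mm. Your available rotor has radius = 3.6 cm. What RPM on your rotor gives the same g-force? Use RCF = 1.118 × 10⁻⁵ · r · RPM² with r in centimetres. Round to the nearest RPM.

Original rotor: r = 91 mm = 9.1 cm
RCF = 1.118 × 10⁻⁵ × r × N²
RCF_original = 1.118 × 10⁻⁵ × 9.1 × (7550)² = 1.118 × 10⁻⁵ × 9.1 × 57,002,500 ≈ 5,799.3 × g
5,799.3 = 1.118 × 10⁻⁵ × 3.6 × N²
N² = 5,799.3 / (4.0248 × 10⁻⁵) = 144,089,147
N ≈ √144,089,147 ≈ 12,003.7

12004 RPM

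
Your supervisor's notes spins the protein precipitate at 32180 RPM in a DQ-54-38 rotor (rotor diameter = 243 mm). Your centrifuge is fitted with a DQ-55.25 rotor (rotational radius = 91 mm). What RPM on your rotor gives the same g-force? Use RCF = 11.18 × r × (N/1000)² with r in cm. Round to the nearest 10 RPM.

Original rotor: r = 243 mm / 2 = 121.5 mm = 12.15 cm
RCF_original = 11.18 × 12.15 × (32.18)² = 11.18 × 12.15 × 1,035.5524 ≈ 140,666.3 × g
Your rotor: r = 91 mm = 9.1 cm
140,666.3 = 11.18 × 9.1 × (N/1000)²
(N/1000)² = 140,666.3 / 101.738 = 1382.633
N = 1000 × √1382.633 ≈ 37,183.8

≈ 37180 RPM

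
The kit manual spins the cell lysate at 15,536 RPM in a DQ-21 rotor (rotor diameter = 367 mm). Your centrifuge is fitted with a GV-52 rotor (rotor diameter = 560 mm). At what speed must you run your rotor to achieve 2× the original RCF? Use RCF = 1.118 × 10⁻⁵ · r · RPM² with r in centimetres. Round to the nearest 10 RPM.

Original rotor: r = 367 mm / 2 = 183.5 mm = 18.35 cm
RCF = 1.118 × 10⁻⁵ × r × N²
RCF_original = 1.118 × 10⁻⁵ × 18.35 × (15536)² = 1.118 × 10⁻⁵ × 18.35 × 241,367,296 ≈ 49,517.2 × g
Target RCF = 2 × 49,517.2 ≈ 99,034.4 × g
Your rotor: r = 560 mm / 2 = 280 mm = 28 cm
99,034.4 = 1.118 × 10⁻⁵ × 28 × N²
N² = 99,034.4 / (31.304 × 10⁻⁵) = 316,363,404
N ≈ √316,363,404 ≈ 17,786.6

17790 RPM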